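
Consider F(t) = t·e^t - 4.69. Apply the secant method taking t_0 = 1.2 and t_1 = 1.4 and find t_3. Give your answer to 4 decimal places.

F(1.2) = -0.705860, F(1.4) = 0.987280
t_2 = 1.400000 − 0.987280·(1.400000 − 1.200000) / (0.987280 − (-0.705860)) = 1.400000 − (0.197456)/(1.693140) = 1.283379
F(1.283379) = -0.058526
t_3 = 1.283379 − (-0.058526)·(1.283379 − 1.400000) / (-0.058526 − 0.987280) = 1.283379 − (0.006825)/(-1.045806) = 1.289905

1.2899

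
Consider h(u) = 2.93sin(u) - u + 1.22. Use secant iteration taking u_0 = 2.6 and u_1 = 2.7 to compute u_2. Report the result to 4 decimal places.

h(2.6) = 0.130419, h(2.7) = -0.227777
u_2 = 2.700000 − (-0.227777)·(2.700000 − 2.600000) / (-0.227777 − 0.130419) = 2.700000 − (-0.022778)/(-0.358196) = 2.636410

2.6364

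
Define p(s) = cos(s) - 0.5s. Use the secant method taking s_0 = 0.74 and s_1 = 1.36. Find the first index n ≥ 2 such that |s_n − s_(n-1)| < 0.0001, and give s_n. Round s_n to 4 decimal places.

p(0.74) = 0.368469, p(1.36) = -0.470761
s_2 = 1.360000 − (-0.470761)·(0.620000)/(-0.839230) = 1.012214;  |Δ| = 0.347786
p(1.012214) = 0.023877
s_3 = 1.012214 − 0.023877·(-0.347786)/(0.494638) = 1.029003;  |Δ| = 0.016788
p(1.029003) = 0.001172
s_4 = 1.029003 − 0.001172·(0.016788)/(-0.022705) = 1.029869;  |Δ| = 0.000867
p(1.029869) = -0.000004
s_5 = 1.029869 − (-0.000004)·(0.000867)/(-0.001176) = 1.029867;  |Δ| = 0.000003
|s_5 − s_4| = 0.000003 < 0.0001

n = 5, s_n = 1.0299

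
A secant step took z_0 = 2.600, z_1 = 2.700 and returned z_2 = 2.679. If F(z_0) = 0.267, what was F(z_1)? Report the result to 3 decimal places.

The secant line through (2.600, 0.267) and (2.700, F(z_1)) crosses zero at z_2 = 2.679.
So (2.600, 0.267), (2.700, F(z_1)), (2.679, 0) are collinear:
F(z_1) = 0.267 · (2.700 − 2.679) / (2.600 − 2.679) = 0.267 · (0.02100)/(-0.07900) = -0.07097

-0.071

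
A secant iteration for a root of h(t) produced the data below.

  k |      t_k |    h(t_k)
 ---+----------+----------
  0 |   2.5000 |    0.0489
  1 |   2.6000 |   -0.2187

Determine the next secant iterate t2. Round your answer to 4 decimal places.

2.5183

t2 = 2.6000 − (-0.2187)·(2.6000 − 2.5000) / (-0.2187 − 0.0489)
   = 2.6000 − (-0.021870)/(-0.267600) = 2.518274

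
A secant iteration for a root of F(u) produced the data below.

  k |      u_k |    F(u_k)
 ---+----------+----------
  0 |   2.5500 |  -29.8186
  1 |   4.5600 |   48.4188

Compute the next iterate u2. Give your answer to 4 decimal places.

3.3161

u2 = 4.5600 − 48.4188·(4.5600 − 2.5500) / (48.4188 − (-29.8186))
   = 4.5600 − (97.321788)/(78.237400) = 3.316071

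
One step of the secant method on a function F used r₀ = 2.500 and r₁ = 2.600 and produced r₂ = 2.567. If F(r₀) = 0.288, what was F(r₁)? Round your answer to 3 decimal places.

-0.142

The secant line through (2.500, 0.288) and (2.600, F(r₁)) crosses zero at r₂ = 2.567.
So (2.500, 0.288), (2.600, F(r₁)), (2.567, 0) are collinear:
F(r₁) = 0.288 · (2.600 − 2.567) / (2.500 − 2.567) = 0.288 · (0.03300)/(-0.06700) = -0.14185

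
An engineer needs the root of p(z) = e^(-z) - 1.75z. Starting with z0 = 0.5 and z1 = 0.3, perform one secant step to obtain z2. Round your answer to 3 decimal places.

0.389

p(0.5) = -0.26847, p(0.3) = 0.21582
z2 = 0.30000 − 0.21582·(0.30000 − 0.50000) / (0.21582 − (-0.26847)) = 0.30000 − (-0.04316)/(0.48429) = 0.38913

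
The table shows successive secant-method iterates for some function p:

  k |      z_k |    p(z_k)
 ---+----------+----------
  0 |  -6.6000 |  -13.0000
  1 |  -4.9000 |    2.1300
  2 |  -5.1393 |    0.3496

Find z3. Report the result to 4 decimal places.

-5.1863

z3 = -5.1393 − 0.3496·(-5.1393 − (-4.9000)) / (0.3496 − 2.1300)
   = -5.1393 − (-0.083659)/(-1.780400) = -5.186289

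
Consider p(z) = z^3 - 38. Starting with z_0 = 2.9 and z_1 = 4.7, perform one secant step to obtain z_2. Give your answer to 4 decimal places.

p(2.9) = -13.611000, p(4.7) = 65.823000
z_2 = 4.700000 − 65.823000·(4.700000 − 2.900000) / (65.823000 − (-13.611000)) = 4.700000 − (118.481400)/(79.434000) = 3.208430

3.2084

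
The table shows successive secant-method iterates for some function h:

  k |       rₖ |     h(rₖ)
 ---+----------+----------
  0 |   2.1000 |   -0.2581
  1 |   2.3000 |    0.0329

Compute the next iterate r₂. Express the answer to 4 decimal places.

2.2774

r₂ = 2.3000 − 0.0329·(2.3000 − 2.1000) / (0.0329 − (-0.2581))
   = 2.3000 − (0.006580)/(0.291000) = 2.277388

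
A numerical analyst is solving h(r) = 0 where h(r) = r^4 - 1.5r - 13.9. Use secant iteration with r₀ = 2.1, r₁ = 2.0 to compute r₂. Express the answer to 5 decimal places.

h(2.1) = 2.3981000, h(2.0) = -0.9000000
r₂ = 2.0000000 − (-0.9000000)·(2.0000000 − 2.1000000) / (-0.9000000 − 2.3981000) = 2.0000000 − (0.0900000)/(-3.2981000) = 2.0272884

2.02729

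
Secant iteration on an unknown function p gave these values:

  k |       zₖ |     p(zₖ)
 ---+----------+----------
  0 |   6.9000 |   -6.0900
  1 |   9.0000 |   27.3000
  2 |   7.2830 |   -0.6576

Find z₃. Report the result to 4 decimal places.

z₃ = 7.2830 − (-0.6576)·(7.2830 − 9.0000) / (-0.6576 − 27.3000)
   = 7.2830 − (1.129099)/(-27.957600) = 7.323386

7.3234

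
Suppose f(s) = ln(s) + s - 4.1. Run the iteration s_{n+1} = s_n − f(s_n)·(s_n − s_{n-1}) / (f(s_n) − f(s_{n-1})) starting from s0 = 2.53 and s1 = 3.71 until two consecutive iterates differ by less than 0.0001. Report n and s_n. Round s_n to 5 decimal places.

f(2.53) = -0.6417807, f(3.71) = 0.9210319
s2 = 3.7100000 − 0.9210319·(1.1800000)/(1.5628126) = 3.0145758;  |Δ| = 0.6954242
f(3.0145758) = 0.0180350
s3 = 3.0145758 − 0.0180350·(-0.6954242)/(-0.9029969) = 3.0006866;  |Δ| = 0.0138893
f(3.0006866) = -0.0004723
s4 = 3.0006866 − (-0.0004723)·(-0.0138893)/(-0.0185073) = 3.0010410;  |Δ| = 0.0003544
f(3.0010410) = 0.0000003
s5 = 3.0010410 − 0.0000003·(0.0003544)/(0.0004726) = 3.0010408;  |Δ| = 0.0000002
|s5 − s4| = 0.0000002 < 0.0001

n = 5, s_n = 3.00104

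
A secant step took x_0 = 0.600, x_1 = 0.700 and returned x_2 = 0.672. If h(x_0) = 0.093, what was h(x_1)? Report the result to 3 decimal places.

The secant line through (0.600, 0.093) and (0.700, h(x_1)) crosses zero at x_2 = 0.672.
So (0.600, 0.093), (0.700, h(x_1)), (0.672, 0) are collinear:
h(x_1) = 0.093 · (0.700 − 0.672) / (0.600 − 0.672) = 0.093 · (0.02800)/(-0.07200) = -0.03617

-0.036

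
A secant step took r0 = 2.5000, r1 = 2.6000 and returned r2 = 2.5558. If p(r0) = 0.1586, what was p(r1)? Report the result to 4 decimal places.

-0.1256

The secant line through (2.5000, 0.1586) and (2.6000, p(r1)) crosses zero at r2 = 2.5558.
So (2.5000, 0.1586), (2.6000, p(r1)), (2.5558, 0) are collinear:
p(r1) = 0.1586 · (2.6000 − 2.5558) / (2.5000 − 2.5558) = 0.1586 · (0.044200)/(-0.055800) = -0.125629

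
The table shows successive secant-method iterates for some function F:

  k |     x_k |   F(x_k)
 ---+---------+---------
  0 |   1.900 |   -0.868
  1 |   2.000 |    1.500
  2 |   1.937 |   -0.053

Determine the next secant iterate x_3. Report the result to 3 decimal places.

1.939

x_3 = 1.937 − (-0.053)·(1.937 − 2.000) / (-0.053 − 1.500)
   = 1.937 − (0.00334)/(-1.55300) = 1.93915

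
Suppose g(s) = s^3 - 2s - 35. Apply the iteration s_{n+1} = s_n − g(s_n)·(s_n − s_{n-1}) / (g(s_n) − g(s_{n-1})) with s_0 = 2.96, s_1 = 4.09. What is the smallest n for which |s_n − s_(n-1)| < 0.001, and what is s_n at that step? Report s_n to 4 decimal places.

g(2.96) = -14.985664, g(4.09) = 25.237929
s_2 = 4.090000 − 25.237929·(1.130000)/(40.223593) = 3.380992;  |Δ| = 0.709008
g(3.380992) = -3.113511
s_3 = 3.380992 − (-3.113511)·(-0.709008)/(-28.351440) = 3.458854;  |Δ| = 0.077862
g(3.458854) = -0.537119
s_4 = 3.458854 − (-0.537119)·(0.077862)/(2.576392) = 3.475086;  |Δ| = 0.016232
g(3.475086) = 0.015755
s_5 = 3.475086 − 0.015755·(0.016232)/(0.552874) = 3.474624;  |Δ| = 0.000463
|s_5 − s_4| = 0.000463 < 0.001

n = 5, s_n = 3.4746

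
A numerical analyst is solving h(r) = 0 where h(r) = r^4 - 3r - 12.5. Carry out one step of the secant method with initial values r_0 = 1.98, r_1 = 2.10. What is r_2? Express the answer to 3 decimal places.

h(1.98) = -3.07046, h(2.10) = 0.64810
r_2 = 2.10000 − 0.64810·(2.10000 − 1.98000) / (0.64810 − (-3.07046)) = 2.10000 − (0.07777)/(3.71856) = 2.07909

2.079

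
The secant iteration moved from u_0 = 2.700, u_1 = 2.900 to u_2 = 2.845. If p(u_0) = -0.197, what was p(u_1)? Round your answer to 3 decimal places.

The secant line through (2.700, -0.197) and (2.900, p(u_1)) crosses zero at u_2 = 2.845.
So (2.700, -0.197), (2.900, p(u_1)), (2.845, 0) are collinear:
p(u_1) = -0.197 · (2.900 − 2.845) / (2.700 − 2.845) = -0.197 · (0.05500)/(-0.14500) = 0.07472

0.075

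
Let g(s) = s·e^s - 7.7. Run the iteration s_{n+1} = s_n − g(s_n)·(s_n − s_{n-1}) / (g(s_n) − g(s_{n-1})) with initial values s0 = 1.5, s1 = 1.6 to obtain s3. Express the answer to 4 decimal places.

g(1.5) = -0.977466, g(1.6) = 0.224852
s2 = 1.600000 − 0.224852·(1.600000 − 1.500000) / (0.224852 − (-0.977466)) = 1.600000 − (0.022485)/(1.202318) = 1.581298
g(1.581298) = -0.012891
s3 = 1.581298 − (-0.012891)·(1.581298 − 1.600000) / (-0.012891 − 0.224852) = 1.581298 − (0.000241)/(-0.237743) = 1.582312

1.5823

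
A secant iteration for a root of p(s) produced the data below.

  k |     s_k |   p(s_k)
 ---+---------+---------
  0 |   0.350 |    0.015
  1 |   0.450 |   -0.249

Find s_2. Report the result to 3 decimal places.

0.356

s_2 = 0.450 − (-0.249)·(0.450 − 0.350) / (-0.249 − 0.015)
   = 0.450 − (-0.02490)/(-0.26400) = 0.35568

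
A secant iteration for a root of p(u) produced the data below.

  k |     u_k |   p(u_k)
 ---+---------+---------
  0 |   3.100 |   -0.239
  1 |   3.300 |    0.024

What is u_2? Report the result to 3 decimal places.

3.282

u_2 = 3.300 − 0.024·(3.300 − 3.100) / (0.024 − (-0.239))
   = 3.300 − (0.00480)/(0.26300) = 3.28175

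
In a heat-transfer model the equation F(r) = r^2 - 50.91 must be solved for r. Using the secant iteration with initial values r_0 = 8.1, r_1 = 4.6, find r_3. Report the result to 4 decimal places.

7.1774

F(8.1) = 14.700000, F(4.6) = -29.750000
r_2 = 4.600000 − (-29.750000)·(4.600000 − 8.100000) / (-29.750000 − 14.700000) = 4.600000 − (104.125000)/(-44.450000) = 6.942520
F(6.942520) = -2.711420
r_3 = 6.942520 − (-2.711420)·(6.942520 − 4.600000) / (-2.711420 − (-29.750000)) = 6.942520 − (-6.351556)/(27.038580) = 7.177427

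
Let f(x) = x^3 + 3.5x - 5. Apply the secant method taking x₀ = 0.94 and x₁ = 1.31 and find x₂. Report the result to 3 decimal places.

1.060

f(0.94) = -0.87942, f(1.31) = 1.83309
x₂ = 1.31000 − 1.83309·(1.31000 − 0.94000) / (1.83309 − (-0.87942)) = 1.31000 − (0.67824)/(2.71251) = 1.05996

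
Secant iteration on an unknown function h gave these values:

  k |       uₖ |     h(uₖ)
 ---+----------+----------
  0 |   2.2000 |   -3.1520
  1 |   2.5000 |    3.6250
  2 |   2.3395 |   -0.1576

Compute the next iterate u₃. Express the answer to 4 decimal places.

u₃ = 2.3395 − (-0.1576)·(2.3395 − 2.5000) / (-0.1576 − 3.6250)
   = 2.3395 − (0.025295)/(-3.782600) = 2.346187

2.3462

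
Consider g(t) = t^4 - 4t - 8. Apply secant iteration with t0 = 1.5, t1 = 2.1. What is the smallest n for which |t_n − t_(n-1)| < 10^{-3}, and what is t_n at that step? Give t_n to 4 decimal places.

n = 5, t_n = 2.0000

g(1.5) = -8.937500, g(2.1) = 3.048100
t2 = 2.100000 − 3.048100·(0.600000)/(11.985600) = 1.947412;  |Δ| = 0.152588
g(1.947412) = -1.407251
t3 = 1.947412 − (-1.407251)·(-0.152588)/(-4.455351) = 1.995608;  |Δ| = 0.048196
g(1.995608) = -0.122519
t4 = 1.995608 − (-0.122519)·(0.048196)/(1.284732) = 2.000204;  |Δ| = 0.004596
g(2.000204) = 0.005714
t5 = 2.000204 − 0.005714·(0.004596)/(0.128233) = 1.999999;  |Δ| = 0.000205
|t5 − t4| = 0.000205 < 10^{-3}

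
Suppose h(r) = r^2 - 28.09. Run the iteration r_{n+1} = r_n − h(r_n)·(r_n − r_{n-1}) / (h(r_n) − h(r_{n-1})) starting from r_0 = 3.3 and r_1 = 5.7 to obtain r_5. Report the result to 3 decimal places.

h(3.3) = -17.20000, h(5.7) = 4.40000
r_2 = 5.70000 − 4.40000·(5.70000 − 3.30000) / (4.40000 − (-17.20000)) = 5.70000 − (10.56000)/(21.60000) = 5.21111
h(5.21111) = -0.93432
r_3 = 5.21111 − (-0.93432)·(5.21111 − 5.70000) / (-0.93432 − 4.40000) = 5.21111 − (0.45678)/(-5.33432) = 5.29674
h(5.29674) = -0.03453
r_4 = 5.29674 − (-0.03453)·(5.29674 − 5.21111) / (-0.03453 − (-0.93432)) = 5.29674 − (-0.00296)/(0.89979) = 5.30003
h(5.30003) = 0.00029
r_5 = 5.30003 − 0.00029·(5.30003 − 5.29674) / (0.00029 − (-0.03453)) = 5.30003 − (0.00000)/(0.03482) = 5.30000

5.300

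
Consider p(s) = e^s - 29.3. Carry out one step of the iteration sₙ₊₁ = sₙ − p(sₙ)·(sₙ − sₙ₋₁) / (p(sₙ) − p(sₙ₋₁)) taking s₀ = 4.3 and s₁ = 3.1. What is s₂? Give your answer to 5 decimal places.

3.26548

p(4.3) = 44.3997937, p(3.1) = -7.1020487
s₂ = 3.1000000 − (-7.1020487)·(3.1000000 − 4.3000000) / (-7.1020487 − 44.3997937) = 3.1000000 − (8.5224585)/(-51.5018424) = 3.2654787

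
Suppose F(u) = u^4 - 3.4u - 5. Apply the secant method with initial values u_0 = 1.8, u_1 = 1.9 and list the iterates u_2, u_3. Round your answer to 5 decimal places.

F(1.8) = -0.6224000, F(1.9) = 1.5721000
u_2 = 1.9000000 − 1.5721000·(1.9000000 − 1.8000000) / (1.5721000 − (-0.6224000)) = 1.9000000 − (0.1572100)/(2.1945000) = 1.8283618
F(1.8283618) = -0.0414035
u_3 = 1.8283618 − (-0.0414035)·(1.8283618 − 1.9000000) / (-0.0414035 − 1.5721000) = 1.8283618 − (0.0029661)/(-1.6135035) = 1.8302001

1.82836, 1.83020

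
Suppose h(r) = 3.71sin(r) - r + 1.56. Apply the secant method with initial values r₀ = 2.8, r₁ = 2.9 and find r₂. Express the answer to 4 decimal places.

2.8006

h(2.8) = 0.002806, h(2.9) = -0.452385
r₂ = 2.900000 − (-0.452385)·(2.900000 − 2.800000) / (-0.452385 − 0.002806) = 2.900000 − (-0.045238)/(-0.455191) = 2.800616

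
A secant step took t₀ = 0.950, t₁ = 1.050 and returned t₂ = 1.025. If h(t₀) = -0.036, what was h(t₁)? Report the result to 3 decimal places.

0.012

The secant line through (0.950, -0.036) and (1.050, h(t₁)) crosses zero at t₂ = 1.025.
So (0.950, -0.036), (1.050, h(t₁)), (1.025, 0) are collinear:
h(t₁) = -0.036 · (1.050 − 1.025) / (0.950 − 1.025) = -0.036 · (0.02500)/(-0.07500) = 0.01200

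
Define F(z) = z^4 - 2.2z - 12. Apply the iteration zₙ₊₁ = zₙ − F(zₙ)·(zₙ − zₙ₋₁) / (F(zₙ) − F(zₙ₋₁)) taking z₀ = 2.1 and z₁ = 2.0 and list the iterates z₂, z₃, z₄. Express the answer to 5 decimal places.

F(2.1) = 2.8281000, F(2.0) = -0.4000000
z₂ = 2.0000000 − (-0.4000000)·(2.0000000 − 2.1000000) / (-0.4000000 − 2.8281000) = 2.0000000 − (0.0400000)/(-3.2281000) = 2.0123912
F(2.0123912) = -0.0270423
z₃ = 2.0123912 − (-0.0270423)·(2.0123912 − 2.0000000) / (-0.0270423 − (-0.4000000)) = 2.0123912 − (-0.0003351)/(0.3729577) = 2.0132896
F(2.0132896) = 0.0002890
z₄ = 2.0132896 − 0.0002890·(2.0132896 − 2.0123912) / (0.0002890 − (-0.0270423)) = 2.0132896 − (0.0000003)/(0.0273313) = 2.0132801

2.01239, 2.01329, 2.01328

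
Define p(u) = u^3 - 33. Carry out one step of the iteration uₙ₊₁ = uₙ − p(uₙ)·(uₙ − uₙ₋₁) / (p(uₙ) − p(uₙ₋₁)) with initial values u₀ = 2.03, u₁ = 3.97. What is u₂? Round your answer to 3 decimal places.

p(2.03) = -24.63457, p(3.97) = 29.57077
u₂ = 3.97000 − 29.57077·(3.97000 − 2.03000) / (29.57077 − (-24.63457)) = 3.97000 − (57.36730)/(54.20535) = 2.91167

2.912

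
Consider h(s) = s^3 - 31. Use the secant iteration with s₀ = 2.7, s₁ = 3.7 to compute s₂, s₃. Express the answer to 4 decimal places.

h(2.7) = -11.317000, h(3.7) = 19.653000
s₂ = 3.700000 − 19.653000·(3.700000 − 2.700000) / (19.653000 − (-11.317000)) = 3.700000 − (19.653000)/(30.970000) = 3.065418
h(3.065418) = -2.194914
s₃ = 3.065418 − (-2.194914)·(3.065418 − 3.700000) / (-2.194914 − 19.653000) = 3.065418 − (1.392853)/(-21.847914) = 3.129170

3.0654, 3.1292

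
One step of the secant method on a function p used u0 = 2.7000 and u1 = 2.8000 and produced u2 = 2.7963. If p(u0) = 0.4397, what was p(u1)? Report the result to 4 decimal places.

-0.0169

The secant line through (2.7000, 0.4397) and (2.8000, p(u1)) crosses zero at u2 = 2.7963.
So (2.7000, 0.4397), (2.8000, p(u1)), (2.7963, 0) are collinear:
p(u1) = 0.4397 · (2.8000 − 2.7963) / (2.7000 − 2.7963) = 0.4397 · (0.003700)/(-0.096300) = -0.016894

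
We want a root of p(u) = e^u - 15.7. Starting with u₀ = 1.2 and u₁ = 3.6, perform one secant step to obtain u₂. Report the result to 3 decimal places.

p(1.2) = -12.37988, p(3.6) = 20.89823
u₂ = 3.60000 − 20.89823·(3.60000 − 1.20000) / (20.89823 − (-12.37988)) = 3.60000 − (50.15576)/(33.27812) = 2.09283

2.093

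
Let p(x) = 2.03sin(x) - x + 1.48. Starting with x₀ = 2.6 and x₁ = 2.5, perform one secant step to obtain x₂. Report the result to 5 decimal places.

2.57261

p(2.6) = -0.0735322, p(2.5) = 0.1948985
x₂ = 2.5000000 − 0.1948985·(2.5000000 − 2.6000000) / (0.1948985 − (-0.0735322)) = 2.5000000 − (-0.0194898)/(0.2684307) = 2.5726066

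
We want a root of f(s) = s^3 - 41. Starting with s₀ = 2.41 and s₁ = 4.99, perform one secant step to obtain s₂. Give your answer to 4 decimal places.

3.0419

f(2.41) = -27.002479, f(4.99) = 83.251499
s₂ = 4.990000 − 83.251499·(4.990000 − 2.410000) / (83.251499 − (-27.002479)) = 4.990000 − (214.788867)/(110.253978) = 3.041872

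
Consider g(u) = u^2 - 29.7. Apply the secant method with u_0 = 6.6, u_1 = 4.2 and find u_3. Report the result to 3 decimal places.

5.467

g(6.6) = 13.86000, g(4.2) = -12.06000
u_2 = 4.20000 − (-12.06000)·(4.20000 − 6.60000) / (-12.06000 − 13.86000) = 4.20000 − (28.94400)/(-25.92000) = 5.31667
g(5.31667) = -1.43306
u_3 = 5.31667 − (-1.43306)·(5.31667 − 4.20000) / (-1.43306 − (-12.06000)) = 5.31667 − (-1.60025)/(10.62694) = 5.46725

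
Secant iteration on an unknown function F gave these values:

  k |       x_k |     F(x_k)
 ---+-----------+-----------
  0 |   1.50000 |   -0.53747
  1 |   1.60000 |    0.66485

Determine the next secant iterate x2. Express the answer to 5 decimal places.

1.54470

x2 = 1.60000 − 0.66485·(1.60000 − 1.50000) / (0.66485 − (-0.53747))
   = 1.60000 − (0.0664850)/(1.2023200) = 1.5447027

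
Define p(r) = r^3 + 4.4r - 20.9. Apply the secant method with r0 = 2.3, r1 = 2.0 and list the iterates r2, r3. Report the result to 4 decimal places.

p(2.3) = 1.387000, p(2.0) = -4.100000
r2 = 2.000000 − (-4.100000)·(2.000000 − 2.300000) / (-4.100000 − 1.387000) = 2.000000 − (1.230000)/(-5.487000) = 2.224166
p(2.224166) = -0.110907
r3 = 2.224166 − (-0.110907)·(2.224166 − 2.000000) / (-0.110907 − (-4.100000)) = 2.224166 − (-0.024862)/(3.989093) = 2.230399

2.2242, 2.2304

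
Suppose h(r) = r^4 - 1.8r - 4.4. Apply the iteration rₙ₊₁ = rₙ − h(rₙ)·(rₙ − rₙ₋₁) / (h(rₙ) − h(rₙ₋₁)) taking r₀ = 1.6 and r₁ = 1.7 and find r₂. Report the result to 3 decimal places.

1.645

h(1.6) = -0.72640, h(1.7) = 0.89210
r₂ = 1.70000 − 0.89210·(1.70000 − 1.60000) / (0.89210 − (-0.72640)) = 1.70000 − (0.08921)/(1.61850) = 1.64488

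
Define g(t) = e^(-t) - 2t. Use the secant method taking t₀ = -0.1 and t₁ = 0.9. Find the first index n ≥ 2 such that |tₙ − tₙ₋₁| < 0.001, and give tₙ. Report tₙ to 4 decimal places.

n = 5, tₙ = 0.3517

g(-0.1) = 1.305171, g(0.9) = -1.393430
t₂ = 0.900000 − (-1.393430)·(1.000000)/(-2.698601) = 0.383647;  |Δ| = 0.516353
g(0.383647) = -0.085923
t₃ = 0.383647 − (-0.085923)·(-0.516353)/(1.307508) = 0.349715;  |Δ| = 0.033932
g(0.349715) = 0.005458
t₄ = 0.349715 − 0.005458·(-0.033932)/(0.091381) = 0.351742;  |Δ| = 0.002027
g(0.351742) = -0.000023
t₅ = 0.351742 − (-0.000023)·(0.002027)/(-0.005481) = 0.351734;  |Δ| = 0.000008
|t₅ − t₄| = 0.000008 < 0.001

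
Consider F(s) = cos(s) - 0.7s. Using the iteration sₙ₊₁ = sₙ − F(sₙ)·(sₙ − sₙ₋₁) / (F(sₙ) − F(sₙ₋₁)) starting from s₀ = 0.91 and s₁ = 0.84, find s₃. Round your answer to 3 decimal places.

0.894

F(0.91) = -0.02325, F(0.84) = 0.07946
s₂ = 0.84000 − 0.07946·(0.84000 − 0.91000) / (0.07946 − (-0.02325)) = 0.84000 − (-0.00556)/(0.10272) = 0.89415
F(0.89415) = 0.00027
s₃ = 0.89415 − 0.00027·(0.89415 − 0.84000) / (0.00027 − 0.07946) = 0.89415 − (0.00001)/(-0.07919) = 0.89434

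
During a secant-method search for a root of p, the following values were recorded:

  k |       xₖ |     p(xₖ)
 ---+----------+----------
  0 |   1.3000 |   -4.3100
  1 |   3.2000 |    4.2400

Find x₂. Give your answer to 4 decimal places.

2.2578

x₂ = 3.2000 − 4.2400·(3.2000 − 1.3000) / (4.2400 − (-4.3100))
   = 3.2000 − (8.056000)/(8.550000) = 2.257778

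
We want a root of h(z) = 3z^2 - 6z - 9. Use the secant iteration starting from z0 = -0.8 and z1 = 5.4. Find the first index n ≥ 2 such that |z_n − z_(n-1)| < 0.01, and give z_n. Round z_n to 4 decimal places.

n = 7, z_n = -1.0001

h(-0.8) = -2.280000, h(5.4) = 46.080000
z2 = 5.400000 − 46.080000·(6.200000)/(48.360000) = -0.507692;  |Δ| = 5.907692
h(-0.507692) = -5.180592
z3 = -0.507692 − (-5.180592)·(-5.907692)/(-51.260592) = 0.089362;  |Δ| = 0.597054
h(0.089362) = -9.512214
z4 = 0.089362 − (-9.512214)·(0.597054)/(-4.331622) = -1.221765;  |Δ| = 1.311127
h(-1.221765) = 2.808719
z5 = -1.221765 − 2.808719·(-1.311127)/(12.320933) = -0.922876;  |Δ| = 0.298889
h(-0.922876) = -0.907639
z6 = -0.922876 − (-0.907639)·(0.298889)/(-3.716359) = -0.995873;  |Δ| = 0.072997
h(-0.995873) = -0.049468
z7 = -0.995873 − (-0.049468)·(-0.072997)/(0.858171) = -1.000081;  |Δ| = 0.004208
|z7 − z6| = 0.004208 < 0.01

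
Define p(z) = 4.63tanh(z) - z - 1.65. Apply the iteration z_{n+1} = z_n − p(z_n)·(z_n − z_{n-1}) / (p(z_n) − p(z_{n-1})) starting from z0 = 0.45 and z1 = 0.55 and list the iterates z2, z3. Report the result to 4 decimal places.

p(0.45) = -0.146608, p(0.55) = 0.117409
z2 = 0.550000 − 0.117409·(0.550000 − 0.450000) / (0.117409 − (-0.146608)) = 0.550000 − (0.011741)/(0.264016) = 0.505530
p(0.505530) = 0.004156
z3 = 0.505530 − 0.004156·(0.505530 − 0.550000) / (0.004156 − 0.117409) = 0.505530 − (-0.000185)/(-0.113252) = 0.503898

0.5055, 0.5039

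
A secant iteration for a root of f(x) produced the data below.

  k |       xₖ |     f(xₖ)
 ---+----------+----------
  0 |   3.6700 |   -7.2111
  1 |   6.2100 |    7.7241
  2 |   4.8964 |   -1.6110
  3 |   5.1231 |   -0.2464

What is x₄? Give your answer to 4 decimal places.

x₄ = 5.1231 − (-0.2464)·(5.1231 − 4.8964) / (-0.2464 − (-1.6110))
   = 5.1231 − (-0.055859)/(1.364600) = 5.164034

5.1640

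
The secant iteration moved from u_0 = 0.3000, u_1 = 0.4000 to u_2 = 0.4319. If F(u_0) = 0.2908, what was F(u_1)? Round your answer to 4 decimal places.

0.0703

The secant line through (0.3000, 0.2908) and (0.4000, F(u_1)) crosses zero at u_2 = 0.4319.
So (0.3000, 0.2908), (0.4000, F(u_1)), (0.4319, 0) are collinear:
F(u_1) = 0.2908 · (0.4000 − 0.4319) / (0.3000 − 0.4319) = 0.2908 · (-0.031900)/(-0.131900) = 0.070330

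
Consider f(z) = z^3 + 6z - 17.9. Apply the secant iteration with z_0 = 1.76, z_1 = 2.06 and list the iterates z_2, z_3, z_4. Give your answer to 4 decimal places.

f(1.76) = -1.888224, f(2.06) = 3.201816
z_2 = 2.060000 − 3.201816·(2.060000 − 1.760000) / (3.201816 − (-1.888224)) = 2.060000 − (0.960545)/(5.090040) = 1.871289
f(1.871289) = -0.119526
z_3 = 1.871289 − (-0.119526)·(1.871289 − 2.060000) / (-0.119526 − 3.201816) = 1.871289 − (0.022556)/(-3.321342) = 1.878080
f(1.878080) = -0.007177
z_4 = 1.878080 − (-0.007177)·(1.878080 − 1.871289) / (-0.007177 − (-0.119526)) = 1.878080 − (-0.000049)/(0.112348) = 1.878514

1.8713, 1.8781, 1.8785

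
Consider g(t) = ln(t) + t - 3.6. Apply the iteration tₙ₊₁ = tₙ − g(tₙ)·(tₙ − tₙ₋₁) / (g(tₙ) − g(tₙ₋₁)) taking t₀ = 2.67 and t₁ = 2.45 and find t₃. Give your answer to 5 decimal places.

g(2.67) = 0.0520785, g(2.45) = -0.2539120
t₂ = 2.4500000 − (-0.2539120)·(2.4500000 − 2.6700000) / (-0.2539120 − 0.0520785) = 2.4500000 − (0.0558606)/(-0.3059904) = 2.6325568
g(2.6325568) = 0.0005123
t₃ = 2.6325568 − 0.0005123·(2.6325568 − 2.4500000) / (0.0005123 − (-0.2539120)) = 2.6325568 − (0.0000935)/(0.2544243) = 2.6321892

2.63219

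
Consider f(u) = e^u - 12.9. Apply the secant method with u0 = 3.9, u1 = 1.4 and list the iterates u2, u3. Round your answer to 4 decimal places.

1.8876, 3.0924

f(3.9) = 36.502449, f(1.4) = -8.844800
u2 = 1.400000 − (-8.844800)·(1.400000 − 3.900000) / (-8.844800 − 36.502449) = 1.400000 − (22.112000)/(-45.347249) = 1.887615
f(1.887615) = -6.296400
u3 = 1.887615 − (-6.296400)·(1.887615 − 1.400000) / (-6.296400 − (-8.844800)) = 1.887615 − (-3.070219)/(2.548401) = 3.092378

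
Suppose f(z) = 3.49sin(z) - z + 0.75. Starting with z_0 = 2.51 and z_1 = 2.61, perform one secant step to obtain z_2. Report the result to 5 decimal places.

f(2.51) = 0.3006039, f(2.61) = -0.0908951
z_2 = 2.6100000 − (-0.0908951)·(2.6100000 − 2.5100000) / (-0.0908951 − 0.3006039) = 2.6100000 − (-0.0090895)/(-0.3914990) = 2.5867828

2.58678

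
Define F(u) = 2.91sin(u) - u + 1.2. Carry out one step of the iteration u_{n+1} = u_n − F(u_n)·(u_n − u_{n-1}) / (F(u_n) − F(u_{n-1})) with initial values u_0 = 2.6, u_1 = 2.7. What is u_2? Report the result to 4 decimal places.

F(2.6) = 0.100109, F(2.7) = -0.256325
u_2 = 2.700000 − (-0.256325)·(2.700000 − 2.600000) / (-0.256325 − 0.100109) = 2.700000 − (-0.025632)/(-0.356434) = 2.628086

2.6281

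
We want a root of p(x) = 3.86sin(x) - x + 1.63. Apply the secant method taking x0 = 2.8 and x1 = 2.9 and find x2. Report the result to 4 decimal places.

2.8262

p(2.8) = 0.123054, p(2.9) = -0.346498
x2 = 2.900000 − (-0.346498)·(2.900000 − 2.800000) / (-0.346498 − 0.123054) = 2.900000 − (-0.034650)/(-0.469552) = 2.826207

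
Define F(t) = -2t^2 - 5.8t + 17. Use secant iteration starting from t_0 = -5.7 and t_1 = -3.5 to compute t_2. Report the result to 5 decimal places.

F(-5.7) = -14.9200000, F(-3.5) = 12.8000000
t_2 = -3.5000000 − 12.8000000·(-3.5000000 − (-5.7000000)) / (12.8000000 − (-14.9200000)) = -3.5000000 − (28.1600000)/(27.7200000) = -4.5158730

-4.51587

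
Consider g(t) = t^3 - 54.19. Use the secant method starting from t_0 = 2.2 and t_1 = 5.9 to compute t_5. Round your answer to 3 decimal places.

g(2.2) = -43.54200, g(5.9) = 151.18900
t_2 = 5.90000 − 151.18900·(5.90000 − 2.20000) / (151.18900 − (-43.54200)) = 5.90000 − (559.39930)/(194.73100) = 3.02732
g(3.02732) = -26.44554
t_3 = 3.02732 − (-26.44554)·(3.02732 − 5.90000) / (-26.44554 − 151.18900) = 3.02732 − (75.96951)/(-177.63454) = 3.45500
g(3.45500) = -12.94773
t_4 = 3.45500 − (-12.94773)·(3.45500 − 3.02732) / (-12.94773 − (-26.44554)) = 3.45500 − (-5.53739)/(13.49782) = 3.86524
g(3.86524) = 3.55697
t_5 = 3.86524 − 3.55697·(3.86524 − 3.45500) / (3.55697 − (-12.94773)) = 3.86524 − (1.45923)/(16.50470) = 3.77683

3.777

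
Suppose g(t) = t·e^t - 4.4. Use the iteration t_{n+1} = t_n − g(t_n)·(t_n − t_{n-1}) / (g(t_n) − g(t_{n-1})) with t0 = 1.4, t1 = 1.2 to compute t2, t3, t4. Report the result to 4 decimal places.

g(1.4) = 1.277280, g(1.2) = -0.415860
t2 = 1.200000 − (-0.415860)·(1.200000 − 1.400000) / (-0.415860 − 1.277280) = 1.200000 − (0.083172)/(-1.693140) = 1.249123
g(1.249123) = -0.043955
t3 = 1.249123 − (-0.043955)·(1.249123 − 1.200000) / (-0.043955 − (-0.415860)) = 1.249123 − (-0.002159)/(0.371905) = 1.254929
g(1.254929) = 0.001773
t4 = 1.254929 − 0.001773·(1.254929 − 1.249123) / (0.001773 − (-0.043955)) = 1.254929 − (0.000010)/(0.045728) = 1.254704

1.2491, 1.2549, 1.2547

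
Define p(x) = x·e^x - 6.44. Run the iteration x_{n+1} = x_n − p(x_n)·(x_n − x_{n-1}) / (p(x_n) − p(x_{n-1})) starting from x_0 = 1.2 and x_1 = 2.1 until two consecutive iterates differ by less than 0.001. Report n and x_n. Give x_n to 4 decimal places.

n = 6, x_n = 1.4743

p(1.2) = -2.455860, p(2.1) = 10.708957
x_2 = 2.100000 − 10.708957·(0.900000)/(13.164817) = 1.367892;  |Δ| = 0.732108
p(1.367892) = -1.068196
x_3 = 1.367892 − (-1.068196)·(-0.732108)/(-11.777153) = 1.434295;  |Δ| = 0.066403
p(1.434295) = -0.420713
x_4 = 1.434295 − (-0.420713)·(0.066403)/(0.647483) = 1.477441;  |Δ| = 0.043146
p(1.477441) = 0.033736
x_5 = 1.477441 − 0.033736·(0.043146)/(0.454449) = 1.474239;  |Δ| = 0.003203
p(1.474239) = -0.000956
x_6 = 1.474239 − (-0.000956)·(-0.003203)/(-0.034691) = 1.474327;  |Δ| = 0.000088
|x_6 − x_5| = 0.000088 < 0.001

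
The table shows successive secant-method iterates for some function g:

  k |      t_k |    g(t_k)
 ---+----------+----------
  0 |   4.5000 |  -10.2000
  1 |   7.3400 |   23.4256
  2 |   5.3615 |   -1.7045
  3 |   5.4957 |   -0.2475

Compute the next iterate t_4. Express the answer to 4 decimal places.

5.5185

t_4 = 5.4957 − (-0.2475)·(5.4957 − 5.3615) / (-0.2475 − (-1.7045))
   = 5.4957 − (-0.033214)/(1.457000) = 5.518496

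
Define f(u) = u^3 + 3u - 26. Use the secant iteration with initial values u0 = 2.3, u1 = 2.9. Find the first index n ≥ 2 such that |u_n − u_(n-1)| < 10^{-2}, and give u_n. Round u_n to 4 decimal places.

f(2.3) = -6.933000, f(2.9) = 7.089000
u2 = 2.900000 − 7.089000·(0.600000)/(14.022000) = 2.596662;  |Δ| = 0.303338
f(2.596662) = -0.701613
u3 = 2.596662 − (-0.701613)·(-0.303338)/(-7.790613) = 2.623981;  |Δ| = 0.027318
f(2.623981) = -0.061233
u4 = 2.623981 − (-0.061233)·(0.027318)/(0.640380) = 2.626593;  |Δ| = 0.002612
|u4 − u3| = 0.002612 < 10^{-2}

n = 4, u_n = 2.6266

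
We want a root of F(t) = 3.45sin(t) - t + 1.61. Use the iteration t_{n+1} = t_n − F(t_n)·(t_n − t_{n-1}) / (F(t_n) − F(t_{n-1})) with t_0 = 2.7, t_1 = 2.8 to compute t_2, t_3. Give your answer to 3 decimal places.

2.792, 2.792

F(2.7) = 0.38446, F(2.8) = -0.03429
t_2 = 2.80000 − (-0.03429)·(2.80000 − 2.70000) / (-0.03429 − 0.38446) = 2.80000 − (-0.00343)/(-0.41875) = 2.79181
F(2.79181) = 0.00048
t_3 = 2.79181 − 0.00048·(2.79181 − 2.80000) / (0.00048 − (-0.03429)) = 2.79181 − (0.00000)/(0.03477) = 2.79192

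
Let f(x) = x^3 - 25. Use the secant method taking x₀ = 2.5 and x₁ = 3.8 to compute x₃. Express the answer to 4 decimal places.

f(2.5) = -9.375000, f(3.8) = 29.872000
x₂ = 3.800000 − 29.872000·(3.800000 − 2.500000) / (29.872000 − (-9.375000)) = 3.800000 − (38.833600)/(39.247000) = 2.810533
f(2.810533) = -2.799324
x₃ = 2.810533 − (-2.799324)·(2.810533 − 3.800000) / (-2.799324 − 29.872000) = 2.810533 − (2.769838)/(-32.671324) = 2.895312

2.8953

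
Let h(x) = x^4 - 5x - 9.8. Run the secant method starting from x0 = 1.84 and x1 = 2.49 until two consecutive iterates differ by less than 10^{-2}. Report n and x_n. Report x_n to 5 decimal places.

n = 5, x_n = 2.12600

h(1.84) = -7.5377126, h(2.49) = 16.1912400
x2 = 2.4900000 − 16.1912400·(0.6500000)/(23.7289527) = 2.0464783;  |Δ| = 0.4435217
h(2.0464783) = -2.4924332
x3 = 2.0464783 − (-2.4924332)·(-0.4435217)/(-18.6836732) = 2.1056448;  |Δ| = 0.0591665
h(2.1056448) = -0.6701730
x4 = 2.1056448 − (-0.6701730)·(0.0591665)/(1.8222602) = 2.1274045;  |Δ| = 0.0217597
h(2.1274045) = 0.0462950
x5 = 2.1274045 − 0.0462950·(0.0217597)/(0.7164679) = 2.1259985;  |Δ| = 0.0014060
|x5 − x4| = 0.0014060 < 10^{-2}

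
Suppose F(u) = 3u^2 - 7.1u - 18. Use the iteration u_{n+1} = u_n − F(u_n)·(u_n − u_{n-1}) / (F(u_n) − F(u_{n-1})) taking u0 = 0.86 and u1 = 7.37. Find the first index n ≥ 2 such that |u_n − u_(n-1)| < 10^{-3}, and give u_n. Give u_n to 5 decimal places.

F(0.86) = -21.8872000, F(7.37) = 92.6237000
u2 = 7.3700000 − 92.6237000·(6.5100000)/(114.5109000) = 2.1042979;  |Δ| = 5.2657021
F(2.1042979) = -19.6563062
u3 = 2.1042979 − (-19.6563062)·(-5.2657021)/(-112.2800062) = 3.0261384;  |Δ| = 0.9218405
F(3.0261384) = -12.0130423
u4 = 3.0261384 − (-12.0130423)·(0.9218405)/(7.6432639) = 4.4750100;  |Δ| = 1.4488717
F(4.4750100) = 10.3045728
u5 = 4.4750100 − 10.3045728·(1.4488717)/(22.3176150) = 3.8060316;  |Δ| = 0.6689784
F(3.8060316) = -1.5651952
u6 = 3.8060316 − (-1.5651952)·(-0.6689784)/(-11.8697680) = 3.8942458;  |Δ| = 0.0882142
F(3.8942458) = -0.1536949
u7 = 3.8942458 − (-0.1536949)·(0.0882142)/(1.4115003) = 3.9038512;  |Δ| = 0.0096054
F(3.9038512) = 0.0028188
u8 = 3.9038512 − 0.0028188·(0.0096054)/(0.1565137) = 3.9036782;  |Δ| = 0.0001730
|u8 − u7| = 0.0001730 < 10^{-3}

n = 8, u_n = 3.90368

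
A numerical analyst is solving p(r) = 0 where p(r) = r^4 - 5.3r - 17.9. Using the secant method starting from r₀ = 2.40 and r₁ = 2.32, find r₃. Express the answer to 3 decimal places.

p(2.40) = 2.55760, p(2.32) = -1.22577
r₂ = 2.32000 − (-1.22577)·(2.32000 − 2.40000) / (-1.22577 − 2.55760) = 2.32000 − (0.09806)/(-3.78337) = 2.34592
p(2.34592) = -0.04666
r₃ = 2.34592 − (-0.04666)·(2.34592 − 2.32000) / (-0.04666 − (-1.22577)) = 2.34592 − (-0.00121)/(1.17911) = 2.34694

2.347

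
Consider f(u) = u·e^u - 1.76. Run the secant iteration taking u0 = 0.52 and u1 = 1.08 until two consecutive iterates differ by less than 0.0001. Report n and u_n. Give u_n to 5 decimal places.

n = 6, u_n = 0.79488

f(0.52) = -0.8853456, f(1.08) = 1.4202539
u2 = 1.0800000 − 1.4202539·(0.5600000)/(2.3055995) = 0.7350389;  |Δ| = 0.3449611
f(0.7350389) = -0.2270300
u3 = 0.7350389 − (-0.2270300)·(-0.3449611)/(-1.6472840) = 0.7825817;  |Δ| = 0.0475428
f(0.7825817) = -0.0484066
u4 = 0.7825817 − (-0.0484066)·(0.0475428)/(0.1786235) = 0.7954657;  |Δ| = 0.0128840
f(0.7954657) = 0.0023324
u5 = 0.7954657 − 0.0023324·(0.0128840)/(0.0507390) = 0.7948734;  |Δ| = 0.0005923
f(0.7948734) = -0.0000224
u6 = 0.7948734 − (-0.0000224)·(-0.0005923)/(-0.0023548) = 0.7948791;  |Δ| = 0.0000056
|u6 − u5| = 0.0000056 < 0.0001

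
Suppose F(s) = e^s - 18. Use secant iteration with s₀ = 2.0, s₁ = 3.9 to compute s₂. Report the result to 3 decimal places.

F(2.0) = -10.61094, F(3.9) = 31.40245
s₂ = 3.90000 − 31.40245·(3.90000 − 2.00000) / (31.40245 − (-10.61094)) = 3.90000 − (59.66465)/(42.01339) = 2.47987

2.480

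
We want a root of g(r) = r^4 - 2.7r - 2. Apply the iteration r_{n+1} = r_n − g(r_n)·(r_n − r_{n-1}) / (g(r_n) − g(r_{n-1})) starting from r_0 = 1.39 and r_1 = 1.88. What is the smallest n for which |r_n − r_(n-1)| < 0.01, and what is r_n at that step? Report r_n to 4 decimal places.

g(1.39) = -2.019990, g(1.88) = 5.415983
r_2 = 1.880000 − 5.415983·(0.490000)/(7.435973) = 1.523109;  |Δ| = 0.356891
g(1.523109) = -0.730639
r_3 = 1.523109 − (-0.730639)·(-0.356891)/(-6.146623) = 1.565532;  |Δ| = 0.042423
g(1.565532) = -0.220072
r_4 = 1.565532 − (-0.220072)·(0.042423)/(0.510567) = 1.583818;  |Δ| = 0.018286
g(1.583818) = 0.016158
r_5 = 1.583818 − 0.016158·(0.018286)/(0.236230) = 1.582567;  |Δ| = 0.001251
|r_5 − r_4| = 0.001251 < 0.01

n = 5, r_n = 1.5826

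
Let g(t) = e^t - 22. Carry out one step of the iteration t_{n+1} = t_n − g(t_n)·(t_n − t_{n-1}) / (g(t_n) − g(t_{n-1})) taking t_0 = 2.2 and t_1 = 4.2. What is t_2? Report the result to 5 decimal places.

2.65004

g(2.2) = -12.9749865, g(4.2) = 44.6863310
t_2 = 4.2000000 − 44.6863310·(4.2000000 − 2.2000000) / (44.6863310 − (-12.9749865)) = 4.2000000 − (89.3726621)/(57.6613175) = 2.6500413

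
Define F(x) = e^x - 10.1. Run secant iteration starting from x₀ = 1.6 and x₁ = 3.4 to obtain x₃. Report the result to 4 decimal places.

2.1540

F(1.6) = -5.146968, F(3.4) = 19.864100
x₂ = 3.400000 − 19.864100·(3.400000 − 1.600000) / (19.864100 − (-5.146968)) = 3.400000 − (35.755380)/(25.011068) = 1.970418
F(1.970418) = -2.926328
x₃ = 1.970418 − (-2.926328)·(1.970418 − 3.400000) / (-2.926328 − 19.864100) = 1.970418 − (4.183427)/(-22.790428) = 2.153978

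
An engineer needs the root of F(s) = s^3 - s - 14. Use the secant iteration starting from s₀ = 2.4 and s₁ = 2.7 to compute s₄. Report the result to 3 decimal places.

F(2.4) = -2.57600, F(2.7) = 2.98300
s₂ = 2.70000 − 2.98300·(2.70000 − 2.40000) / (2.98300 − (-2.57600)) = 2.70000 − (0.89490)/(5.55900) = 2.53902
F(2.53902) = -0.17096
s₃ = 2.53902 − (-0.17096)·(2.53902 − 2.70000) / (-0.17096 − 2.98300) = 2.53902 − (0.02752)/(-3.15396) = 2.54774
F(2.54774) = -0.01035
s₄ = 2.54774 − (-0.01035)·(2.54774 − 2.53902) / (-0.01035 − (-0.17096)) = 2.54774 − (-0.00009)/(0.16061) = 2.54831

2.548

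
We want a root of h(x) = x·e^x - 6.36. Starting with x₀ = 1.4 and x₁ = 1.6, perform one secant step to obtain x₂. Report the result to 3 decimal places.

h(1.4) = -0.68272, h(1.6) = 1.56485
x₂ = 1.60000 − 1.56485·(1.60000 − 1.40000) / (1.56485 − (-0.68272)) = 1.60000 − (0.31297)/(2.24757) = 1.46075

1.461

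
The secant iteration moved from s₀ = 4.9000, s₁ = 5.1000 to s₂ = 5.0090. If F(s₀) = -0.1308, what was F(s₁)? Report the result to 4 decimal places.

0.1092

The secant line through (4.9000, -0.1308) and (5.1000, F(s₁)) crosses zero at s₂ = 5.0090.
So (4.9000, -0.1308), (5.1000, F(s₁)), (5.0090, 0) are collinear:
F(s₁) = -0.1308 · (5.1000 − 5.0090) / (4.9000 − 5.0090) = -0.1308 · (0.091000)/(-0.109000) = 0.109200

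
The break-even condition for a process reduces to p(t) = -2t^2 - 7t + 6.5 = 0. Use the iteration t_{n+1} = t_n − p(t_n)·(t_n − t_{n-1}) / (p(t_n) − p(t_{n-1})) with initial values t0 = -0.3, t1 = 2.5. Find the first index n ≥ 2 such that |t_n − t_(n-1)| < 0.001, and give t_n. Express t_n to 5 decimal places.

p(-0.3) = 8.4200000, p(2.5) = -23.5000000
t2 = 2.5000000 − (-23.5000000)·(2.8000000)/(-31.9200000) = 0.4385965;  |Δ| = 2.0614035
p(0.4385965) = 3.0450908
t3 = 0.4385965 − 3.0450908·(-2.0614035)/(26.5450908) = 0.6750681;  |Δ| = 0.2364716
p(0.6750681) = 0.8630892
t4 = 0.6750681 − 0.8630892·(0.2364716)/(-2.1820016) = 0.7686043;  |Δ| = 0.0935362
p(0.7686043) = -0.0617353
t5 = 0.7686043 − (-0.0617353)·(0.0935362)/(-0.9248246) = 0.7623604;  |Δ| = 0.0062439
p(0.7623604) = 0.0010901
t6 = 0.7623604 − 0.0010901·(-0.0062439)/(0.0628254) = 0.7624688;  |Δ| = 0.0001083
|t6 − t5| = 0.0001083 < 0.001

n = 6, t_n = 0.76247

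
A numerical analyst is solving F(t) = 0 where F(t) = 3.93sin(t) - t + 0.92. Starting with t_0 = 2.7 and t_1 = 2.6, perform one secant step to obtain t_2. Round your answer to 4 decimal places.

F(2.7) = -0.100397, F(2.6) = 0.345920
t_2 = 2.600000 − 0.345920·(2.600000 − 2.700000) / (0.345920 − (-0.100397)) = 2.600000 − (-0.034592)/(0.446317) = 2.677505

2.6775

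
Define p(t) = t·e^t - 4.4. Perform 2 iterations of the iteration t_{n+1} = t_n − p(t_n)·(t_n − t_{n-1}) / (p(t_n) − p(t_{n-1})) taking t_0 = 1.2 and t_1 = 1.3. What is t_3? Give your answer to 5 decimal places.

p(1.2) = -0.4158597, p(1.3) = 0.3700857
t_2 = 1.3000000 − 0.3700857·(1.3000000 − 1.2000000) / (0.3700857 − (-0.4158597)) = 1.3000000 − (0.0370086)/(0.7859454) = 1.2529120
p(1.2529120) = -0.0141541
t_3 = 1.2529120 − (-0.0141541)·(1.2529120 − 1.3000000) / (-0.0141541 − 0.3700857) = 1.2529120 − (0.0006665)/(-0.3842398) = 1.2546466

1.25465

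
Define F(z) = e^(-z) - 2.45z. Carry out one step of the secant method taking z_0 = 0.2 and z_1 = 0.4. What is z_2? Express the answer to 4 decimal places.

0.3030

F(0.2) = 0.328731, F(0.4) = -0.309680
z_2 = 0.400000 − (-0.309680)·(0.400000 − 0.200000) / (-0.309680 − 0.328731) = 0.400000 − (-0.061936)/(-0.638411) = 0.302984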